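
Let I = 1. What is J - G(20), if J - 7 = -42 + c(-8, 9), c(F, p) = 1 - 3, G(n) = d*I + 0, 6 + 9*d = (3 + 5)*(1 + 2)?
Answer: -39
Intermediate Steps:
d = 2 (d = -2/3 + ((3 + 5)*(1 + 2))/9 = -2/3 + (8*3)/9 = -2/3 + (1/9)*24 = -2/3 + 8/3 = 2)
G(n) = 2 (G(n) = 2*1 + 0 = 2 + 0 = 2)
c(F, p) = -2
J = -37 (J = 7 + (-42 - 2) = 7 - 44 = -37)
J - G(20) = -37 - 1*2 = -37 - 2 = -39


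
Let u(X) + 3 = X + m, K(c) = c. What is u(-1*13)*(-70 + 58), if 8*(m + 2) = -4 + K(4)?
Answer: 216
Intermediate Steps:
m = -2 (m = -2 + (-4 + 4)/8 = -2 + (1/8)*0 = -2 + 0 = -2)
u(X) = -5 + X (u(X) = -3 + (X - 2) = -3 + (-2 + X) = -5 + X)
u(-1*13)*(-70 + 58) = (-5 - 1*13)*(-70 + 58) = (-5 - 13)*(-12) = -18*(-12) = 216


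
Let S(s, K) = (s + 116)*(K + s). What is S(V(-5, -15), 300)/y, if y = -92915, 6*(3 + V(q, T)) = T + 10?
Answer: -1195921/3344940 ≈ -0.35753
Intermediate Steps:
V(q, T) = -4/3 + T/6 (V(q, T) = -3 + (T + 10)/6 = -3 + (10 + T)/6 = -3 + (5/3 + T/6) = -4/3 + T/6)
S(s, K) = (116 + s)*(K + s)
S(V(-5, -15), 300)/y = ((-4/3 + (⅙)*(-15))² + 116*300 + 116*(-4/3 + (⅙)*(-15)) + 300*(-4/3 + (⅙)*(-15)))/(-92915) = ((-4/3 - 5/2)² + 34800 + 116*(-4/3 - 5/2) + 300*(-4/3 - 5/2))*(-1/92915) = ((-23/6)² + 34800 + 116*(-23/6) + 300*(-23/6))*(-1/92915) = (529/36 + 34800 - 1334/3 - 1150)*(-1/92915) = (1195921/36)*(-1/92915) = -1195921/3344940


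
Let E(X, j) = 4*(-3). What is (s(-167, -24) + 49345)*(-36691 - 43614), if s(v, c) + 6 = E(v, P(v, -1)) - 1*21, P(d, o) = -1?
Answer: -3959518330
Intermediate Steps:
E(X, j) = -12
s(v, c) = -39 (s(v, c) = -6 + (-12 - 1*21) = -6 + (-12 - 21) = -6 - 33 = -39)
(s(-167, -24) + 49345)*(-36691 - 43614) = (-39 + 49345)*(-36691 - 43614) = 49306*(-80305) = -3959518330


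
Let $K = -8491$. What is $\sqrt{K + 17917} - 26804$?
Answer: $-26804 + \sqrt{9426} \approx -26707.0$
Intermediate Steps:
$\sqrt{K + 17917} - 26804 = \sqrt{-8491 + 17917} - 26804 = \sqrt{9426} - 26804 = -26804 + \sqrt{9426}$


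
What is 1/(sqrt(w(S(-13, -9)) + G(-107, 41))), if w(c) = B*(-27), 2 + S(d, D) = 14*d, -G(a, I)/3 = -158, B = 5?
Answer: sqrt(339)/339 ≈ 0.054313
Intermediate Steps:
G(a, I) = 474 (G(a, I) = -3*(-158) = 474)
S(d, D) = -2 + 14*d
w(c) = -135 (w(c) = 5*(-27) = -135)
1/(sqrt(w(S(-13, -9)) + G(-107, 41))) = 1/(sqrt(-135 + 474)) = 1/(sqrt(339)) = sqrt(339)/339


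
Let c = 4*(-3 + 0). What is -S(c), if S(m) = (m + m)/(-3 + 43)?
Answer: 3/5 ≈ 0.60000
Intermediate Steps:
c = -12 (c = 4*(-3) = -12)
S(m) = m/20 (S(m) = (2*m)/40 = (2*m)*(1/40) = m/20)
-S(c) = -(-12)/20 = -1*(-3/5) = 3/5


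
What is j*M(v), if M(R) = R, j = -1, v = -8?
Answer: 8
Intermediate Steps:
j*M(v) = -1*(-8) = 8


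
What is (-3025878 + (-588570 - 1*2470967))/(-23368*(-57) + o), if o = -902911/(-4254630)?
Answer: -699761870850/153163944643 ≈ -4.5687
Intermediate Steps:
o = 24403/114990 (o = -902911*(-1/4254630) = 24403/114990 ≈ 0.21222)
(-3025878 + (-588570 - 1*2470967))/(-23368*(-57) + o) = (-3025878 + (-588570 - 1*2470967))/(-23368*(-57) + 24403/114990) = (-3025878 + (-588570 - 2470967))/(1331976 + 24403/114990) = (-3025878 - 3059537)/(153163944643/114990) = -6085415*114990/153163944643 = -699761870850/153163944643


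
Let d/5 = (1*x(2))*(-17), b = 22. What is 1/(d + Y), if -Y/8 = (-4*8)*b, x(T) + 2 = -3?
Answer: 1/6057 ≈ 0.00016510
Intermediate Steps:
x(T) = -5 (x(T) = -2 - 3 = -5)
d = 425 (d = 5*((1*(-5))*(-17)) = 5*(-5*(-17)) = 5*85 = 425)
Y = 5632 (Y = -8*(-4*8)*22 = -(-256)*22 = -8*(-704) = 5632)
1/(d + Y) = 1/(425 + 5632) = 1/6057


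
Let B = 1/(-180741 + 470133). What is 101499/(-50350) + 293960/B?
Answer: 4283258001210501/50350 ≈ 8.5070e+10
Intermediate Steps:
B = 1/289392 ≈ 3.4555e-6
101499/(-50350) + 293960/B = 101499/(-50350) + 293960/(1/289392) = 101499*(-1/50350) + 293960*289392 = -101499/50350 + 85069672320 = 4283258001210501/50350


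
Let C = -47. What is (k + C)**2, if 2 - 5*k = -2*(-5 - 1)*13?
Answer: 151321/25 ≈ 6052.8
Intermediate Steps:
k = -154/5 (k = 2/5 - (-2*(-5 - 1))*13/5 = 2/5 - (-2*(-6))*13/5 = 2/5 - 12*13/5 = 2/5 - 1/5*156 = 2/5 - 156/5 = -154/5 ≈ -30.800)
(k + C)**2 = (-154/5 - 47)**2 = (-389/5)**2 = 151321/25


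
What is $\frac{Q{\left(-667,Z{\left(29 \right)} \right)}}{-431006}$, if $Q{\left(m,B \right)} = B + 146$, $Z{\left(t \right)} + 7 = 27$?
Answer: $- \frac{83}{215503} \approx -0.00038515$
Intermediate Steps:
$Z{\left(t \right)} = 20$ ($Z{\left(t \right)} = -7 + 27 = 20$)
$Q{\left(m,B \right)} = 146 + B$
$\frac{Q{\left(-667,Z{\left(29 \right)} \right)}}{-431006} = \frac{146 + 20}{-431006} = 166 \left(- \frac{1}{431006}\right) = - \frac{83}{215503}$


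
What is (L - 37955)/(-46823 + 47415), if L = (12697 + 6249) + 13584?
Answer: -5425/592 ≈ -9.1638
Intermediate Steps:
L = 32530 (L = 18946 + 13584 = 32530)
(L - 37955)/(-46823 + 47415) = (32530 - 37955)/(-46823 + 47415) = -5425/592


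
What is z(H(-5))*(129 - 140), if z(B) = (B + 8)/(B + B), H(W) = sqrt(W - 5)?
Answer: -11/2 + 22*I*sqrt(10)/5 ≈ -5.5 + 13.914*I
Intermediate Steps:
H(W) = sqrt(-5 + W)
z(B) = (8 + B)/(2*B) (z(B) = (8 + B)/((2*B)) = (8 + B)*(1/(2*B)) = (8 + B)/(2*B))
z(H(-5))*(129 - 140) = ((8 + sqrt(-5 - 5))/(2*(sqrt(-5 - 5))))*(129 - 140) = ((8 + sqrt(-10))/(2*(sqrt(-10))))*(-11) = ((8 + I*sqrt(10))/(2*((I*sqrt(10)))))*(-11) = ((-I*sqrt(10)/10)*(8 + I*sqrt(10))/2)*(-11) = -I*sqrt(10)*(8 + I*sqrt(10))/20*(-11) = 11*I*sqrt(10)*(8 + I*sqrt(10))/20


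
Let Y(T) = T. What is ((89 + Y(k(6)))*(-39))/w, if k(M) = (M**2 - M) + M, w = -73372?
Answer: 375/5644 ≈ 0.066442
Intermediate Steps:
k(M) = M**2
((89 + Y(k(6)))*(-39))/w = ((89 + 6**2)*(-39))/(-73372) = ((89 + 36)*(-39))*(-1/73372) = (125*(-39))*(-1/73372) = -4875*(-1/73372) = 375/5644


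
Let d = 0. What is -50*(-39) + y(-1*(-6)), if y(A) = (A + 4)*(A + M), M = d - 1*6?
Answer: 1950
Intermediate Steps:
M = -6 (M = 0 - 1*6 = 0 - 6 = -6)
y(A) = (-6 + A)*(4 + A) (y(A) = (A + 4)*(A - 6) = (4 + A)*(-6 + A) = (-6 + A)*(4 + A))
-50*(-39) + y(-1*(-6)) = -50*(-39) + (-24 + (-1*(-6))² - (-2)*(-6)) = 1950 + (-24 + 6² - 2*6) = 1950 + (-24 + 36 - 12) = 1950 + 0 = 1950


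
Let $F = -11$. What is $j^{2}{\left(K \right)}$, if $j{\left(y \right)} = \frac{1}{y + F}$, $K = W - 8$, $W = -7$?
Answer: $\frac{1}{676} \approx 0.0014793$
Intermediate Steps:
$K = -15$ ($K = -7 - 8 = -15$)
$j{\left(y \right)} = \frac{1}{-11 + y}$ ($j{\left(y \right)} = \frac{1}{y - 11} = \frac{1}{-11 + y}$)
$j^{2}{\left(K \right)} = \left(\frac{1}{-11 - 15}\right)^{2} = \left(\frac{1}{-26}\right)^{2} = \left(- \frac{1}{26}\right)^{2} = \frac{1}{676}$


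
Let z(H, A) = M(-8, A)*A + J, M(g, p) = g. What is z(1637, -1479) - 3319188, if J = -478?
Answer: -3307834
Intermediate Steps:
z(H, A) = -478 - 8*A (z(H, A) = -8*A - 478 = -478 - 8*A)
z(1637, -1479) - 3319188 = (-478 - 8*(-1479)) - 3319188 = (-478 + 11832) - 3319188 = 11354 - 3319188 = -3307834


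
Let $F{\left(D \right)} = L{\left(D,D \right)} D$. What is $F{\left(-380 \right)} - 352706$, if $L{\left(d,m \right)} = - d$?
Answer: $-497106$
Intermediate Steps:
$F{\left(D \right)} = - D^{2}$ ($F{\left(D \right)} = - D D = - D^{2}$)
$F{\left(-380 \right)} - 352706 = - \left(-380\right)^{2} - 352706 = \left(-1\right) 144400 - 352706 = -144400 - 352706 = -497106$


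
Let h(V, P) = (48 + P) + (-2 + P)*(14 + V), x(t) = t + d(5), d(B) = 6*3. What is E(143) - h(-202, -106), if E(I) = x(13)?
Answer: -20215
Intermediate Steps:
d(B) = 18
x(t) = 18 + t (x(t) = t + 18 = 18 + t)
E(I) = 31 (E(I) = 18 + 13 = 31)
h(V, P) = 48 + P + (-2 + P)*(14 + V)
E(143) - h(-202, -106) = 31 - (20 - 2*(-202) + 15*(-106) - 106*(-202)) = 31 - (20 + 404 - 1590 + 21412) = 31 - 1*20246 = 31 - 20246 = -20215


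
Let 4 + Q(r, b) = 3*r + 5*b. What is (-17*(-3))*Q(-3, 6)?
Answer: 867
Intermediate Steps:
Q(r, b) = -4 + 3*r + 5*b (Q(r, b) = -4 + (3*r + 5*b) = -4 + 3*r + 5*b)
(-17*(-3))*Q(-3, 6) = (-17*(-3))*(-4 + 3*(-3) + 5*6) = 51*(-4 - 9 + 30) = 51*17 = 867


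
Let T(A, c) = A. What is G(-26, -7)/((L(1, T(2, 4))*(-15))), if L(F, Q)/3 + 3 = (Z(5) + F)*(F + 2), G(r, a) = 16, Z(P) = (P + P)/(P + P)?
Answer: -16/135 ≈ -0.11852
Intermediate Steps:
Z(P) = 1 (Z(P) = (2*P)/((2*P)) = (2*P)*(1/(2*P)) = 1)
L(F, Q) = -9 + 3*(1 + F)*(2 + F) (L(F, Q) = -9 + 3*((1 + F)*(F + 2)) = -9 + 3*((1 + F)*(2 + F)) = -9 + 3*(1 + F)*(2 + F))
G(-26, -7)/((L(1, T(2, 4))*(-15))) = 16/(((-3 + 3*1² + 9*1)*(-15))) = 16/(((-3 + 3*1 + 9)*(-15))) = 16/(((-3 + 3 + 9)*(-15))) = 16/((9*(-15))) = 16/(-135) = 16*(-1/135) = -16/135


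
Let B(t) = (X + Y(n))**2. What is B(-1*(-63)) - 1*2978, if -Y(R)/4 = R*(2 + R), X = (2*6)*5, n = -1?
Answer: 1118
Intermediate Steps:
X = 60 (X = 12*5 = 60)
Y(R) = -4*R*(2 + R)
B(t) = 4096 (B(t) = (60 - 4*(-1)*(2 - 1))**2 = (60 - 4*(-1)*1)**2 = (60 + 4)**2 = 64**2 = 4096)
B(-1*(-63)) - 1*2978 = 4096 - 1*2978 = 4096 - 2978 = 1118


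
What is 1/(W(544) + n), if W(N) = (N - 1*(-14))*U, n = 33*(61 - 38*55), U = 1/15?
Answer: -5/334599 ≈ -1.4943e-5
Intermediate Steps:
U = 1/15 ≈ 0.066667
n = -66957 (n = 33*(61 - 2090) = 33*(-2029) = -66957)
W(N) = 14/15 + N/15 (W(N) = (N - 1*(-14))*(1/15) = (N + 14)*(1/15) = (14 + N)*(1/15) = 14/15 + N/15)
1/(W(544) + n) = 1/((14/15 + (1/15)*544) - 66957) = 1/((14/15 + 544/15) - 66957) = 1/(186/5 - 66957) = 1/(-334599/5) = -5/334599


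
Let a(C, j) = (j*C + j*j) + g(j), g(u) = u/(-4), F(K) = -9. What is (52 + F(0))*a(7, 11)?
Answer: 33583/4 ≈ 8395.8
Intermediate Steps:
g(u) = -u/4 (g(u) = u*(-¼) = -u/4)
a(C, j) = j² - j/4 + C*j (a(C, j) = (j*C + j*j) - j/4 = (C*j + j²) - j/4 = (j² + C*j) - j/4 = j² - j/4 + C*j)
(52 + F(0))*a(7, 11) = (52 - 9)*(11*(-¼ + 7 + 11)) = 43*(11*(71/4)) = 43*(781/4) = 33583/4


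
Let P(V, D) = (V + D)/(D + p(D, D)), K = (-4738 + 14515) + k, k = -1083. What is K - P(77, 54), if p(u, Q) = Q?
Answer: 938821/108 ≈ 8692.8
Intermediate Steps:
K = 8694 (K = (-4738 + 14515) - 1083 = 9777 - 1083 = 8694)
P(V, D) = (D + V)/(2*D) (P(V, D) = (V + D)/(D + D) = (D + V)/((2*D)) = (D + V)*(1/(2*D)) = (D + V)/(2*D))
K - P(77, 54) = 8694 - (54 + 77)/(2*54) = 8694 - 131/(2*54) = 8694 - 1*131/108 = 8694 - 131/108 = 938821/108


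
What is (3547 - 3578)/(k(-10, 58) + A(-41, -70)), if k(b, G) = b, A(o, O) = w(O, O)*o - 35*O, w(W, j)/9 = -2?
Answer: -31/3178 ≈ -0.0097546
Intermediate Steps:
w(W, j) = -18 (w(W, j) = 9*(-2) = -18)
A(o, O) = -35*O - 18*o (A(o, O) = -18*o - 35*O = -35*O - 18*o)
(3547 - 3578)/(k(-10, 58) + A(-41, -70)) = (3547 - 3578)/(-10 + (-35*(-70) - 18*(-41))) = -31/(-10 + (2450 + 738)) = -31/(-10 + 3188) = -31/3178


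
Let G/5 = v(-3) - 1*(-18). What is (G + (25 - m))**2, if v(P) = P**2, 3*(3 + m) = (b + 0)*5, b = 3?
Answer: 24964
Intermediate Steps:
m = 2 (m = -3 + ((3 + 0)*5)/3 = -3 + (3*5)/3 = -3 + (1/3)*15 = -3 + 5 = 2)
G = 135 (G = 5*((-3)**2 - 1*(-18)) = 5*(9 + 18) = 5*27 = 135)
(G + (25 - m))**2 = (135 + (25 - 1*2))**2 = (135 + (25 - 2))**2 = (135 + 23)**2 = 158**2 = 24964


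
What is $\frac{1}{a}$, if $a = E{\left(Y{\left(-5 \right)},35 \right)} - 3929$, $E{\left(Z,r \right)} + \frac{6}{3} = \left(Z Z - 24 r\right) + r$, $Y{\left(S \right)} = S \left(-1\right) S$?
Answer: $- \frac{1}{4111} \approx -0.00024325$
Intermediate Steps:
$Y{\left(S \right)} = - S^{2}$ ($Y{\left(S \right)} = - S S = - S^{2}$)
$E{\left(Z,r \right)} = -2 + Z^{2} - 23 r$ ($E{\left(Z,r \right)} = -2 + \left(\left(Z Z - 24 r\right) + r\right) = -2 + \left(\left(Z^{2} - 24 r\right) + r\right) = -2 + \left(Z^{2} - 23 r\right) = -2 + Z^{2} - 23 r$)
$a = -4111$ ($a = \left(-2 + \left(- \left(-5\right)^{2}\right)^{2} - 805\right) - 3929 = \left(-2 + \left(\left(-1\right) 25\right)^{2} - 805\right) - 3929 = \left(-2 + \left(-25\right)^{2} - 805\right) - 3929 = \left(-2 + 625 - 805\right) - 3929 = -182 - 3929 = -4111$)
$\frac{1}{a} = \frac{1}{-4111} = - \frac{1}{4111}$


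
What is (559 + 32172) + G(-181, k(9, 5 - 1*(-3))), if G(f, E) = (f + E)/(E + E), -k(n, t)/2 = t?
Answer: 1047589/32 ≈ 32737.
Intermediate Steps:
k(n, t) = -2*t
G(f, E) = (E + f)/(2*E) (G(f, E) = (E + f)/((2*E)) = (E + f)*(1/(2*E)) = (E + f)/(2*E))
(559 + 32172) + G(-181, k(9, 5 - 1*(-3))) = (559 + 32172) + (-2*(5 - 1*(-3)) - 181)/(2*((-2*(5 - 1*(-3))))) = 32731 + (-2*(5 + 3) - 181)/(2*((-2*(5 + 3)))) = 32731 + (-2*8 - 181)/(2*((-2*8))) = 32731 + (½)*(-16 - 181)/(-16) = 32731 + (½)*(-1/16)*(-197) = 32731 + 197/32 = 1047589/32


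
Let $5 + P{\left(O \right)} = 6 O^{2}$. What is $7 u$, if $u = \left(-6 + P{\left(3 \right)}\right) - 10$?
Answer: $231$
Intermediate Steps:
$P{\left(O \right)} = -5 + 6 O^{2}$
$u = 33$ ($u = \left(-6 - \left(5 - 6 \cdot 3^{2}\right)\right) - 10 = \left(-6 + \left(-5 + 6 \cdot 9\right)\right) - 10 = \left(-6 + \left(-5 + 54\right)\right) - 10 = \left(-6 + 49\right) - 10 = 43 - 10 = 33$)
$7 u = 7 \cdot 33 = 231$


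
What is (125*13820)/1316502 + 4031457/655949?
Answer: 3220286550457/431779085199 ≈ 7.4582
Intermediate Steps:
(125*13820)/1316502 + 4031457/655949 = 1727500*(1/1316502) + 4031457*(1/655949) = 863750/658251 + 4031457/655949 = 3220286550457/431779085199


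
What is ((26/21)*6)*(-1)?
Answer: -52/7 ≈ -7.4286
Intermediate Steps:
((26/21)*6)*(-1) = (52/7)*(-1) = -52/7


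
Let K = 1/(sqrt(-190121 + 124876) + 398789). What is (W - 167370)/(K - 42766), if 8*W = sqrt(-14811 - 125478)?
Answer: 1138315807361429696790/290859854303426374349 - sqrt(9153155805)/2326878834427410994792 - 6801193806305967*I*sqrt(140289)/2326878834427410994792 - 167370*I*sqrt(65245)/290859854303426374349 ≈ 3.9136 - 0.0010948*I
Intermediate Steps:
W = I*sqrt(140289)/8 (W = sqrt(-14811 - 125478)/8 = sqrt(-140289)/8 = (I*sqrt(140289))/8 = I*sqrt(140289)/8 ≈ 46.819*I)
K = 1/(398789 + I*sqrt(65245)) (K = 1/(sqrt(-65245) + 398789) = 1/(I*sqrt(65245) + 398789) = 1/(398789 + I*sqrt(65245)) ≈ 2.5076e-6 - 1.61e-9*I)
(W - 167370)/(K - 42766) = (I*sqrt(140289)/8 - 167370)/((398789/159032731766 - I*sqrt(65245)/159032731766) - 42766) = (-167370 + I*sqrt(140289)/8)/(-6801193806305967/159032731766 - I*sqrt(65245)/159032731766)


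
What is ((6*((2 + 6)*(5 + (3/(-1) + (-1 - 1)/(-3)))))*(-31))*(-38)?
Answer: 150784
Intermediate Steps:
((6*((2 + 6)*(5 + (3/(-1) + (-1 - 1)/(-3)))))*(-31))*(-38) = ((6*(8*(5 + (3*(-1) - 2*(-⅓)))))*(-31))*(-38) = ((6*(8*(5 + (-3 + ⅔))))*(-31))*(-38) = ((6*(8*(5 - 7/3)))*(-31))*(-38) = ((6*(8*(8/3)))*(-31))*(-38) = ((6*(64/3))*(-31))*(-38) = (128*(-31))*(-38) = -3968*(-38) = 150784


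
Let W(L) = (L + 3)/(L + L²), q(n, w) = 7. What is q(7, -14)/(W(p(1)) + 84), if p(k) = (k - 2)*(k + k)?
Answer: 14/169 ≈ 0.082840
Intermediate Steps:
p(k) = 2*k*(-2 + k) (p(k) = (-2 + k)*(2*k) = 2*k*(-2 + k))
W(L) = (3 + L)/(L + L²)
q(7, -14)/(W(p(1)) + 84) = 7/((3 + 2*1*(-2 + 1))/(((2*1*(-2 + 1)))*(1 + 2*1*(-2 + 1))) + 84) = 7/((3 + 2*1*(-1))/(((2*1*(-1)))*(1 + 2*1*(-1))) + 84) = 7/((3 - 2)/((-2)*(1 - 2)) + 84) = 7/(-½*1/(-1) + 84) = 7/(-½*(-1)*1 + 84) = 7/(½ + 84) = 7/(169/2) = (2/169)*7 = 14/169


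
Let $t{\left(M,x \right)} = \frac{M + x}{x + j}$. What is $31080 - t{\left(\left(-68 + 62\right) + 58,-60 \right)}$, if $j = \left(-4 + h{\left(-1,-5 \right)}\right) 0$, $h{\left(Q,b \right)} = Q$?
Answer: $\frac{466198}{15} \approx 31080.0$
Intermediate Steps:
$j = 0$ ($j = \left(-4 - 1\right) 0 = \left(-5\right) 0 = 0$)
$t{\left(M,x \right)} = \frac{M + x}{x}$ ($t{\left(M,x \right)} = \frac{M + x}{x + 0} = \frac{M + x}{x}$)
$31080 - t{\left(\left(-68 + 62\right) + 58,-60 \right)} = 31080 - \frac{\left(\left(-68 + 62\right) + 58\right) - 60}{-60} = 31080 - - \frac{\left(-6 + 58\right) - 60}{60} = 31080 - - \frac{52 - 60}{60} = 31080 - \left(- \frac{1}{60}\right) \left(-8\right) = 31080 - \frac{2}{15} = \frac{466198}{15}$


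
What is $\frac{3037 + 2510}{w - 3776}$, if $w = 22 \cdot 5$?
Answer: $- \frac{1849}{1222} \approx -1.5131$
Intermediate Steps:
$w = 110$
$\frac{3037 + 2510}{w - 3776} = \frac{3037 + 2510}{110 - 3776} = \frac{5547}{-3666} = 5547 \left(- \frac{1}{3666}\right) = - \frac{1849}{1222}$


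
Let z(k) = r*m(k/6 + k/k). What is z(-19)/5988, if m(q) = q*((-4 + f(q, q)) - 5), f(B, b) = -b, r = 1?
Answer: 533/215568 ≈ 0.0024725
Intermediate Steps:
m(q) = q*(-9 - q) (m(q) = q*((-4 - q) - 5) = q*(-9 - q))
z(k) = -(1 + k/6)*(10 + k/6) (z(k) = 1*(-(k/6 + k/k)*(9 + (k/6 + k/k))) = 1*(-(k*(⅙) + 1)*(9 + (k*(⅙) + 1))) = 1*(-(k/6 + 1)*(9 + (k/6 + 1))) = 1*(-(1 + k/6)*(9 + (1 + k/6))) = 1*(-(1 + k/6)*(10 + k/6)) = -(1 + k/6)*(10 + k/6))
z(-19)/5988 = -(6 - 19)*(60 - 19)/36/5988 = -1/36*(-13)*41*(1/5988) = (533/36)*(1/5988) = 533/215568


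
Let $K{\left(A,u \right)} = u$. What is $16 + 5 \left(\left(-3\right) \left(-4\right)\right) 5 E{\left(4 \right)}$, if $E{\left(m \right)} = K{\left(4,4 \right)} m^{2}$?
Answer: $19216$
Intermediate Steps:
$E{\left(m \right)} = 4 m^{2}$
$16 + 5 \left(\left(-3\right) \left(-4\right)\right) 5 E{\left(4 \right)} = 16 + 5 \left(\left(-3\right) \left(-4\right)\right) 5 \cdot 4 \cdot 4^{2} = 16 + 5 \cdot 12 \cdot 5 \cdot 4 \cdot 16 = 16 + 60 \cdot 5 \cdot 64 = 16 + 300 \cdot 64 = 16 + 19200 = 19216$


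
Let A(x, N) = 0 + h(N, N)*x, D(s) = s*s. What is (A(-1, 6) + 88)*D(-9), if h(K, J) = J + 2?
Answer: 6480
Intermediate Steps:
h(K, J) = 2 + J
D(s) = s**2
A(x, N) = x*(2 + N) (A(x, N) = 0 + (2 + N)*x = 0 + x*(2 + N) = x*(2 + N))
(A(-1, 6) + 88)*D(-9) = (-(2 + 6) + 88)*(-9)**2 = (-1*8 + 88)*81 = (-8 + 88)*81 = 80*81 = 6480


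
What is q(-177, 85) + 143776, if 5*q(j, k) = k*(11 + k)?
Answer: 145408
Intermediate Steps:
q(j, k) = k*(11 + k)/5 (q(j, k) = (k*(11 + k))/5 = k*(11 + k)/5)
q(-177, 85) + 143776 = (⅕)*85*(11 + 85) + 143776 = (⅕)*85*96 + 143776 = 1632 + 143776 = 145408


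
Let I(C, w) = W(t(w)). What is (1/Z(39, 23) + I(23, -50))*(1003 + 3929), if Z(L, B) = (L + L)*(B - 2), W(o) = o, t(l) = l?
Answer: -22440326/91 ≈ -2.4660e+5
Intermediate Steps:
Z(L, B) = 2*L*(-2 + B) (Z(L, B) = (2*L)*(-2 + B) = 2*L*(-2 + B))
I(C, w) = w
(1/Z(39, 23) + I(23, -50))*(1003 + 3929) = (1/(2*39*(-2 + 23)) - 50)*(1003 + 3929) = (1/(2*39*21) - 50)*4932 = (1/1638 - 50)*4932 = -81899/1638*4932 = -22440326/91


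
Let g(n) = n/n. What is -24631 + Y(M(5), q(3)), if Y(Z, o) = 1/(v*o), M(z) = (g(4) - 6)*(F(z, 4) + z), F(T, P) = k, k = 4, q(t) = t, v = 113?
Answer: -8349908/339 ≈ -24631.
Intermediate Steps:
g(n) = 1
F(T, P) = 4
M(z) = -20 - 5*z (M(z) = (1 - 6)*(4 + z) = -5*(4 + z) = -20 - 5*z)
Y(Z, o) = 1/(113*o)
-24631 + Y(M(5), q(3)) = -24631 + (1/113)/3 = -24631 + (1/113)*(⅓) = -24631 + 1/339 = -8349908/339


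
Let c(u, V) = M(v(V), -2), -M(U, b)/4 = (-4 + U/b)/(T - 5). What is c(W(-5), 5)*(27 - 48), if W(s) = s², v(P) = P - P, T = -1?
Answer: 56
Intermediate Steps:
v(P) = 0
M(U, b) = -8/3 + 2*U/(3*b) (M(U, b) = -4*(-4 + U/b)/(-1 - 5) = -4*(-4 + U/b)/(-6) = -4*(-4 + U/b)*(-1)/6 = -4*(⅔ - U/(6*b)) = -8/3 + 2*U/(3*b))
c(u, V) = -8/3 (c(u, V) = (⅔)*(0 - 4*(-2))/(-2) = (⅔)*(-½)*(0 + 8) = (⅔)*(-½)*8 = -8/3)
c(W(-5), 5)*(27 - 48) = -8*(27 - 48)/3 = -8/3*(-21) = 56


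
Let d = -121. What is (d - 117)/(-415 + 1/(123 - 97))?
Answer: 6188/10789 ≈ 0.57355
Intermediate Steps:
(d - 117)/(-415 + 1/(123 - 97)) = (-121 - 117)/(-415 + 1/(123 - 97)) = -238/(-415 + 1/26) = -238/(-10789/26) = -238*(-26/10789) = 6188/10789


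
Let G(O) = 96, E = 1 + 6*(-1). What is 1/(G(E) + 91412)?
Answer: 1/91508 ≈ 1.0928e-5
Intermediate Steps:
E = -5 (E = 1 - 6 = -5)
1/(G(E) + 91412) = 1/(96 + 91412) = 1/91508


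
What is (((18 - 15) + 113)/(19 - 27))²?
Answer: 841/4 ≈ 210.25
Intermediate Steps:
(((18 - 15) + 113)/(19 - 27))² = ((3 + 113)/(-8))² = (116*(-⅛))² = (-29/2)² = 841/4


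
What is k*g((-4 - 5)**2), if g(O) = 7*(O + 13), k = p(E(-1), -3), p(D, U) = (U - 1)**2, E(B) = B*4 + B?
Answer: 10528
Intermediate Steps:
E(B) = 5*B (E(B) = 4*B + B = 5*B)
p(D, U) = (-1 + U)**2
k = 16 (k = (-1 - 3)**2 = (-4)**2 = 16)
g(O) = 91 + 7*O (g(O) = 7*(13 + O) = 91 + 7*O)
k*g((-4 - 5)**2) = 16*(91 + 7*(-4 - 5)**2) = 16*(91 + 7*(-9)**2) = 16*(91 + 7*81) = 16*(91 + 567) = 16*658 = 10528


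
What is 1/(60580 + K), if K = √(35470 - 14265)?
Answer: 12116/733983039 - √21205/3669915195 ≈ 1.6468e-5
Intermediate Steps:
K = √21205 ≈ 145.62
1/(60580 + K) = 1/(60580 + √21205)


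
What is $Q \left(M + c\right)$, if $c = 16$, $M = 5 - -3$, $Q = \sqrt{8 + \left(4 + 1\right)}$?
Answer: $24 \sqrt{13} \approx 86.533$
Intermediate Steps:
$Q = \sqrt{13}$ ($Q = \sqrt{8 + 5} = \sqrt{13} \approx 3.6056$)
$M = 8$ ($M = 5 + 3 = 8$)
$Q \left(M + c\right) = \sqrt{13} \left(8 + 16\right) = \sqrt{13} \cdot 24 = 24 \sqrt{13}$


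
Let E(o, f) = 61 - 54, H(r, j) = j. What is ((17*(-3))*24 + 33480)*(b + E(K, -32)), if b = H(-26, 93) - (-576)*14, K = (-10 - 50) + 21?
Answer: 263337984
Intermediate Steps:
K = -39 (K = -60 + 21 = -39)
E(o, f) = 7
b = 8157 (b = 93 - (-576)*14 = 93 - 1*(-8064) = 93 + 8064 = 8157)
((17*(-3))*24 + 33480)*(b + E(K, -32)) = ((17*(-3))*24 + 33480)*(8157 + 7) = (-51*24 + 33480)*8164 = (-1224 + 33480)*8164 = 32256*8164 = 263337984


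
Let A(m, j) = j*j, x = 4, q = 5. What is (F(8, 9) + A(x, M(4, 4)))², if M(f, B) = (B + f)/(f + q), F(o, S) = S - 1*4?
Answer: 219961/6561 ≈ 33.526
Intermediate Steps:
F(o, S) = -4 + S (F(o, S) = S - 4 = -4 + S)
M(f, B) = (B + f)/(5 + f) (M(f, B) = (B + f)/(f + 5) = (B + f)/(5 + f))
A(m, j) = j²
(F(8, 9) + A(x, M(4, 4)))² = ((-4 + 9) + ((4 + 4)/(5 + 4))²)² = (5 + (8/9)²)² = (5 + 64/81)² = (469/81)² = 219961/6561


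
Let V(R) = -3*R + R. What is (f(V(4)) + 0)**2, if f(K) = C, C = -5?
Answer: 25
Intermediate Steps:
V(R) = -2*R
f(K) = -5
(f(V(4)) + 0)**2 = (-5 + 0)**2 = (-5)**2 = 25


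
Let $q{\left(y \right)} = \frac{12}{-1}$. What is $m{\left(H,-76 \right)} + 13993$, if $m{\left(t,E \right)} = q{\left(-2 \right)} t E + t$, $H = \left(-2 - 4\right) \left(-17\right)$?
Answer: $107119$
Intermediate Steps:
$q{\left(y \right)} = -12$ ($q{\left(y \right)} = 12 \left(-1\right) = -12$)
$H = 102$ ($H = \left(-6\right) \left(-17\right) = 102$)
$m{\left(t,E \right)} = t - 12 E t$ ($m{\left(t,E \right)} = - 12 t E + t = - 12 E t + t = t - 12 E t$)
$m{\left(H,-76 \right)} + 13993 = 102 \left(1 - -912\right) + 13993 = 102 \left(1 + 912\right) + 13993 = 102 \cdot 913 + 13993 = 93126 + 13993 = 107119$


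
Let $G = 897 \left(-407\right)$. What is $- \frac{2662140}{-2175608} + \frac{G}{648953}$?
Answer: $\frac{233333736597}{352966834606} \approx 0.66106$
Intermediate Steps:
$G = -365079$
$- \frac{2662140}{-2175608} + \frac{G}{648953} = - \frac{2662140}{-2175608} - \frac{365079}{648953} = \left(-2662140\right) \left(- \frac{1}{2175608}\right) - \frac{365079}{648953} = \frac{665535}{543902} - \frac{365079}{648953} = \frac{233333736597}{352966834606}$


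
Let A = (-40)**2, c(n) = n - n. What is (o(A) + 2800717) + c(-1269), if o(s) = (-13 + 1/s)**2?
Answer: 7170268118401/2560000 ≈ 2.8009e+6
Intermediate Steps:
c(n) = 0
A = 1600
(o(A) + 2800717) + c(-1269) = ((-1 + 13*1600)**2/1600**2 + 2800717) + 0 = ((-1 + 20800)**2/2560000 + 2800717) + 0 = ((1/2560000)*20799**2 + 2800717) + 0 = ((1/2560000)*432598401 + 2800717) + 0 = (432598401/2560000 + 2800717) + 0 = 7170268118401/2560000 + 0 = 7170268118401/2560000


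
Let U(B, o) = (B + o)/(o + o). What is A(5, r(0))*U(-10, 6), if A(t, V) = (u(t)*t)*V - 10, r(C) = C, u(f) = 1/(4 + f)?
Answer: 10/3 ≈ 3.3333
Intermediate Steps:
U(B, o) = (B + o)/(2*o) (U(B, o) = (B + o)/((2*o)) = (B + o)*(1/(2*o)) = (B + o)/(2*o))
A(t, V) = -10 + V*t/(4 + t) (A(t, V) = (t/(4 + t))*V - 10 = V*t/(4 + t) - 10 = -10 + V*t/(4 + t))
A(5, r(0))*U(-10, 6) = ((-40 - 10*5 + 0*5)/(4 + 5))*((1/2)*(-10 + 6)/6) = ((-40 - 50 + 0)/9)*((1/2)*(1/6)*(-4)) = ((1/9)*(-90))*(-1/3) = -10*(-1/3) = 10/3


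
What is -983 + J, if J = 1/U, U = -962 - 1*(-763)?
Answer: -195618/199 ≈ -983.00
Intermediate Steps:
U = -199 (U = -962 + 763 = -199)
J = -1/199 (J = 1/(-199) = -1/199 ≈ -0.0050251)
-983 + J = -983 - 1/199 = -195618/199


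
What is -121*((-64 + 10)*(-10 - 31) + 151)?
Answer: -286165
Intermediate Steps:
-121*((-64 + 10)*(-10 - 31) + 151) = -121*(-54*(-41) + 151) = -121*(2214 + 151) = -121*2365 = -286165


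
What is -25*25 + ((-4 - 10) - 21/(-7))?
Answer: -636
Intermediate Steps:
-25*25 + ((-4 - 10) - 21/(-7)) = -625 + (-14 - 21*(-1/7)) = -625 + (-14 + 3) = -625 - 11 = -636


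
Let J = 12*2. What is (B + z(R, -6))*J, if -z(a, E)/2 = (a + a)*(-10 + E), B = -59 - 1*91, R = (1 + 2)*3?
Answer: 10224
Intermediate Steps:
R = 9 (R = 3*3 = 9)
B = -150 (B = -59 - 91 = -150)
z(a, E) = -4*a*(-10 + E) (z(a, E) = -2*(a + a)*(-10 + E) = -2*2*a*(-10 + E) = -4*a*(-10 + E))
J = 24
(B + z(R, -6))*J = (-150 + 4*9*(10 - 1*(-6)))*24 = (-150 + 4*9*(10 + 6))*24 = (-150 + 4*9*16)*24 = (-150 + 576)*24 = 426*24 = 10224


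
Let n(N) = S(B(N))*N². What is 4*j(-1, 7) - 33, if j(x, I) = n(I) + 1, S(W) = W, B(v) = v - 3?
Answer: 755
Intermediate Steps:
B(v) = -3 + v
n(N) = N²*(-3 + N) (n(N) = (-3 + N)*N² = N²*(-3 + N))
j(x, I) = 1 + I²*(-3 + I) (j(x, I) = I²*(-3 + I) + 1 = 1 + I²*(-3 + I))
4*j(-1, 7) - 33 = 4*(1 + 7²*(-3 + 7)) - 33 = 4*(1 + 49*4) - 33 = 4*(1 + 196) - 33 = 4*197 - 33 = 788 - 33 = 755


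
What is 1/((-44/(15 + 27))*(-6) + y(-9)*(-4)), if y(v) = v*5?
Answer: 7/1304 ≈ 0.0053681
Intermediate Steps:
y(v) = 5*v
1/((-44/(15 + 27))*(-6) + y(-9)*(-4)) = 1/((-44/(15 + 27))*(-6) + (5*(-9))*(-4)) = 1/((-44/42)*(-6) - 45*(-4)) = 1/(((1/42)*(-44))*(-6) + 180) = 1/(-22/21*(-6) + 180) = 1/(44/7 + 180) = 1/(1304/7) = 7/1304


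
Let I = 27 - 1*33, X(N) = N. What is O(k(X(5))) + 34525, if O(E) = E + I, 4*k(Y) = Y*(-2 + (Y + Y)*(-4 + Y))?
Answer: 34529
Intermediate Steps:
I = -6 (I = 27 - 33 = -6)
k(Y) = Y*(-2 + 2*Y*(-4 + Y))/4 (k(Y) = (Y*(-2 + (Y + Y)*(-4 + Y)))/4 = (Y*(-2 + (2*Y)*(-4 + Y)))/4 = (Y*(-2 + 2*Y*(-4 + Y)))/4 = Y*(-2 + 2*Y*(-4 + Y))/4)
O(E) = -6 + E (O(E) = E - 6 = -6 + E)
O(k(X(5))) + 34525 = (-6 + (1/2)*5*(-1 + 5**2 - 4*5)) + 34525 = (-6 + (1/2)*5*(-1 + 25 - 20)) + 34525 = (-6 + (1/2)*5*4) + 34525 = (-6 + 10) + 34525 = 4 + 34525 = 34529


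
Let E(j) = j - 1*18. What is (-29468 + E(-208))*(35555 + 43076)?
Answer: -2334868914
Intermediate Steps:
E(j) = -18 + j (E(j) = j - 18 = -18 + j)
(-29468 + E(-208))*(35555 + 43076) = (-29468 + (-18 - 208))*(35555 + 43076) = (-29468 - 226)*78631 = -29694*78631 = -2334868914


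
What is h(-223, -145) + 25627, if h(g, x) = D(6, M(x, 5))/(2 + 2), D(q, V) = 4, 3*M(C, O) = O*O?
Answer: 25628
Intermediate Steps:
M(C, O) = O**2/3 (M(C, O) = (O*O)/3 = O**2/3)
h(g, x) = 1 (h(g, x) = 4/(2 + 2) = 4/4 = (1/4)*4 = 1)
h(-223, -145) + 25627 = 1 + 25627 = 25628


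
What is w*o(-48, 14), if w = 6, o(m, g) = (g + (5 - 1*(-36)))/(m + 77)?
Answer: 330/29 ≈ 11.379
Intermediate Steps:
o(m, g) = (41 + g)/(77 + m) (o(m, g) = (g + (5 + 36))/(77 + m) = (g + 41)/(77 + m) = (41 + g)/(77 + m))
w*o(-48, 14) = 6*((41 + 14)/(77 - 48)) = 6*(55/29) = 330/29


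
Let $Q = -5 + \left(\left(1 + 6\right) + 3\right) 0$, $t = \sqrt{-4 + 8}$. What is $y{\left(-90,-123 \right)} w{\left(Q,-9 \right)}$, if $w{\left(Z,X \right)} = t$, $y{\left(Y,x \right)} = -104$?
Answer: $-208$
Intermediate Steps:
$t = 2$ ($t = \sqrt{4} = 2$)
$Q = -5$ ($Q = -5 + \left(7 + 3\right) 0 = -5 + 10 \cdot 0 = -5 + 0 = -5$)
$w{\left(Z,X \right)} = 2$
$y{\left(-90,-123 \right)} w{\left(Q,-9 \right)} = \left(-104\right) 2 = -208$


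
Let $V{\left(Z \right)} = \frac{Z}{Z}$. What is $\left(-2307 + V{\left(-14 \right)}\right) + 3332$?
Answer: $1026$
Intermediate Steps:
$V{\left(Z \right)} = 1$
$\left(-2307 + V{\left(-14 \right)}\right) + 3332 = \left(-2307 + 1\right) + 3332 = -2306 + 3332 = 1026$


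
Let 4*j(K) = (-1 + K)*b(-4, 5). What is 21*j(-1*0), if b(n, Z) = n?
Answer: 21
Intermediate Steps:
j(K) = 1 - K (j(K) = ((-1 + K)*(-4))/4 = (4 - 4*K)/4 = 1 - K)
21*j(-1*0) = 21*(1 - (-1)*0) = 21*(1 - 1*0) = 21*(1 + 0) = 21*1 = 21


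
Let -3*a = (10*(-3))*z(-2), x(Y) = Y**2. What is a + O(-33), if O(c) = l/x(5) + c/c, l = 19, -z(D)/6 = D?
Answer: 3044/25 ≈ 121.76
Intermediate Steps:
z(D) = -6*D
a = 120 (a = -10*(-3)*(-6*(-2))/3 = -(-10)*12 = -1/3*(-360) = 120)
O(c) = 44/25 (O(c) = 19/(5**2) + c/c = 19/25 + 1 = 44/25)
a + O(-33) = 120 + 44/25 = 3044/25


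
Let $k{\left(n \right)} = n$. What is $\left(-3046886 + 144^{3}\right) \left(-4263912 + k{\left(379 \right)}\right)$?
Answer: $259657686766$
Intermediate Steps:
$\left(-3046886 + 144^{3}\right) \left(-4263912 + k{\left(379 \right)}\right) = \left(-3046886 + 144^{3}\right) \left(-4263912 + 379\right) = \left(-3046886 + 2985984\right) \left(-4263533\right) = \left(-60902\right) \left(-4263533\right) = 259657686766$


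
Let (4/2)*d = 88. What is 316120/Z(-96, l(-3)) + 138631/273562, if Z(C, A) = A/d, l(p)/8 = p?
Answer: -475630891027/820686 ≈ -5.7955e+5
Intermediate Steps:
d = 44 (d = (½)*88 = 44)
l(p) = 8*p
Z(C, A) = A/44
316120/Z(-96, l(-3)) + 138631/273562 = 316120/(((8*(-3))/44)) + 138631/273562 = 316120/(((1/44)*(-24))) + 138631*(1/273562) = 316120/(-6/11) + 138631/273562 = 316120*(-11/6) + 138631/273562 = -1738660/3 + 138631/273562 = -475630891027/820686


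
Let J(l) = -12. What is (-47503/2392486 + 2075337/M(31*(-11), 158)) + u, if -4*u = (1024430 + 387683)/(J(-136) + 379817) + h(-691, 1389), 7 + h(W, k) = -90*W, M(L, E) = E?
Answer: -86561020390862594/35892786736585 ≈ -2411.7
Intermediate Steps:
h(W, k) = -7 - 90*W
u = -5904706607/379805 (u = -((1024430 + 387683)/(-12 + 379817) + (-7 - 90*(-691)))/4 = -(1412113/379805 + (-7 + 62190))/4 = -(1412113*(1/379805) + 62183)/4 = -(1412113/379805 + 62183)/4 = -1/4*23618826428/379805 = -5904706607/379805 ≈ -15547.)
(-47503/2392486 + 2075337/M(31*(-11), 158)) + u = (-47503/2392486 + 2075337/158) - 5904706607/379805 = 1241301803077/94503197 - 5904706607/379805 = -86561020390862594/35892786736585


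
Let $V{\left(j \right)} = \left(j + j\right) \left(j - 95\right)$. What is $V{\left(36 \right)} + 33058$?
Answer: $28810$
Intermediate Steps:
$V{\left(j \right)} = 2 j \left(-95 + j\right)$
$V{\left(36 \right)} + 33058 = 2 \cdot 36 \left(-95 + 36\right) + 33058 = 2 \cdot 36 \left(-59\right) + 33058 = -4248 + 33058 = 28810$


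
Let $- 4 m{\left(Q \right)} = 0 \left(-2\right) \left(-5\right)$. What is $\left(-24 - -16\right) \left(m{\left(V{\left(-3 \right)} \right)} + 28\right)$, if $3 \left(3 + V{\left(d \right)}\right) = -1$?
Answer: $-224$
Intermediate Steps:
$V{\left(d \right)} = - \frac{10}{3}$ ($V{\left(d \right)} = -3 + \frac{1}{3} \left(-1\right) = -3 - \frac{1}{3} = - \frac{10}{3}$)
$m{\left(Q \right)} = 0$ ($m{\left(Q \right)} = - \frac{0 \left(-2\right) \left(-5\right)}{4} = - \frac{0 \left(-5\right)}{4} = \left(- \frac{1}{4}\right) 0 = 0$)
$\left(-24 - -16\right) \left(m{\left(V{\left(-3 \right)} \right)} + 28\right) = \left(-24 - -16\right) \left(0 + 28\right) = \left(-24 + 16\right) 28 = \left(-8\right) 28 = -224$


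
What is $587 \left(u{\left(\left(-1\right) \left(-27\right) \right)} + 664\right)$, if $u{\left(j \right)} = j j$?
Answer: $817691$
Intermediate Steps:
$u{\left(j \right)} = j^{2}$
$587 \left(u{\left(\left(-1\right) \left(-27\right) \right)} + 664\right) = 587 \left(\left(\left(-1\right) \left(-27\right)\right)^{2} + 664\right) = 587 \left(27^{2} + 664\right) = 587 \left(729 + 664\right) = 587 \cdot 1393 = 817691$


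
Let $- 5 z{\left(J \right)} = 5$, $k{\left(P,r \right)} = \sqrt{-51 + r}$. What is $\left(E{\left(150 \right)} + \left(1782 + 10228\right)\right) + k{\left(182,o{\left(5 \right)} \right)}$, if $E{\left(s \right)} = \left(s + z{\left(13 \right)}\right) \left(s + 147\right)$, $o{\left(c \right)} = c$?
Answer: $56263 + i \sqrt{46} \approx 56263.0 + 6.7823 i$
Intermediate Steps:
$z{\left(J \right)} = -1$ ($z{\left(J \right)} = \left(- \frac{1}{5}\right) 5 = -1$)
$E{\left(s \right)} = \left(-1 + s\right) \left(147 + s\right)$ ($E{\left(s \right)} = \left(s - 1\right) \left(s + 147\right) = \left(-1 + s\right) \left(147 + s\right)$)
$\left(E{\left(150 \right)} + \left(1782 + 10228\right)\right) + k{\left(182,o{\left(5 \right)} \right)} = \left(\left(-147 + 150^{2} + 146 \cdot 150\right) + \left(1782 + 10228\right)\right) + \sqrt{-51 + 5} = \left(\left(-147 + 22500 + 21900\right) + 12010\right) + \sqrt{-46} = \left(44253 + 12010\right) + i \sqrt{46} = 56263 + i \sqrt{46}$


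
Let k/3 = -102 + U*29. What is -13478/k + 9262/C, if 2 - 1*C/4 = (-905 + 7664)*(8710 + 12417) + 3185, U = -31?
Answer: 1283106139921/285886753152 ≈ 4.4882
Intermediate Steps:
k = -3003 (k = 3*(-102 - 31*29) = 3*(-102 - 899) = 3*(-1001) = -3003)
C = -571202304 (C = 8 - 4*((-905 + 7664)*(8710 + 12417) + 3185) = 8 - 4*(6759*21127 + 3185) = 8 - 4*(142797393 + 3185) = 8 - 4*142800578 = 8 - 571202312 = -571202304)
-13478/k + 9262/C = -13478/(-3003) + 9262/(-571202304) = -13478*(-1/3003) + 9262*(-1/571202304) = 13478/3003 - 4631/285601152 = 1283106139921/285886753152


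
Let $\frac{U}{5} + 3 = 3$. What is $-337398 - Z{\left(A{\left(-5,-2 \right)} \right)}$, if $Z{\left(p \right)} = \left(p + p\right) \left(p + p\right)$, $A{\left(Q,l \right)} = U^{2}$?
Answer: $-337398$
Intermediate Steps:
$U = 0$ ($U = -15 + 5 \cdot 3 = -15 + 15 = 0$)
$A{\left(Q,l \right)} = 0$ ($A{\left(Q,l \right)} = 0^{2} = 0$)
$Z{\left(p \right)} = 4 p^{2}$ ($Z{\left(p \right)} = 2 p 2 p = 4 p^{2}$)
$-337398 - Z{\left(A{\left(-5,-2 \right)} \right)} = -337398 - 4 \cdot 0^{2} = -337398 - 4 \cdot 0 = -337398 - 0 = -337398 + 0 = -337398$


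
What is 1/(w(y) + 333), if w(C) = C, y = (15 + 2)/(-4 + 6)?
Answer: 2/683 ≈ 0.0029283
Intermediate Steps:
y = 17/2 ≈ 8.5000
1/(w(y) + 333) = 1/(17/2 + 333) = 1/(683/2) = 2/683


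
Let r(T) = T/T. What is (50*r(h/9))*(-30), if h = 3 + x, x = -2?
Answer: -1500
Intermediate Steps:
h = 1 (h = 3 - 2 = 1)
r(T) = 1
(50*r(h/9))*(-30) = (50*1)*(-30) = 50*(-30) = -1500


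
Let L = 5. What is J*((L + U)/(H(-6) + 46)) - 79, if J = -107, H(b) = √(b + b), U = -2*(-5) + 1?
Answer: (-79*√3 + 2673*I)/(√3 - 23*I) ≈ -116.01 + 2.7869*I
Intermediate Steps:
U = 11 (U = 10 + 1 = 11)
H(b) = √2*√b (H(b) = √(2*b) = √2*√b)
J*((L + U)/(H(-6) + 46)) - 79 = -107*(5 + 11)/(√2*√(-6) + 46) - 79 = -1712/(√2*(I*√6) + 46) - 79 = -1712/(2*I*√3 + 46) - 79 = -1712/(46 + 2*I*√3) - 79 = -79 - 1712/(46 + 2*I*√3)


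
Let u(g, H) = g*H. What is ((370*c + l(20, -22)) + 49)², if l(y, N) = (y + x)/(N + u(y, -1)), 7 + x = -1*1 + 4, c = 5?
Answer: 1589696641/441 ≈ 3.6048e+6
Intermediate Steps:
u(g, H) = H*g
x = -4 (x = -7 + (-1*1 + 4) = -7 + (-1 + 4) = -7 + 3 = -4)
l(y, N) = (-4 + y)/(N - y) (l(y, N) = (y - 4)/(N - y) = (-4 + y)/(N - y))
((370*c + l(20, -22)) + 49)² = ((370*5 + (-4 + 20)/(-22 - 1*20)) + 49)² = ((1850 + 16/(-22 - 20)) + 49)² = ((1850 + 16/(-42)) + 49)² = ((1850 - 1/42*16) + 49)² = ((1850 - 8/21) + 49)² = (38842/21 + 49)² = (39871/21)² = 1589696641/441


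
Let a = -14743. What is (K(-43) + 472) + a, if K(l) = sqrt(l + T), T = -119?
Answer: -14271 + 9*I*sqrt(2) ≈ -14271.0 + 12.728*I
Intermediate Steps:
K(l) = sqrt(-119 + l) (K(l) = sqrt(l - 119) = sqrt(-119 + l))
(K(-43) + 472) + a = (sqrt(-119 - 43) + 472) - 14743 = (sqrt(-162) + 472) - 14743 = (9*I*sqrt(2) + 472) - 14743 = (472 + 9*I*sqrt(2)) - 14743 = -14271 + 9*I*sqrt(2)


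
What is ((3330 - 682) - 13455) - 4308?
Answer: -15115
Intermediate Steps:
((3330 - 682) - 13455) - 4308 = (2648 - 13455) - 4308 = -10807 - 4308 = -15115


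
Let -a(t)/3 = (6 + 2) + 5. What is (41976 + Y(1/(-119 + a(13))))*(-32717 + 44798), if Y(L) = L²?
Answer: 12659545378065/24964 ≈ 5.0711e+8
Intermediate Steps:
a(t) = -39 (a(t) = -3*((6 + 2) + 5) = -3*(8 + 5) = -3*13 = -39)
(41976 + Y(1/(-119 + a(13))))*(-32717 + 44798) = (41976 + (1/(-119 - 39))²)*(-32717 + 44798) = (41976 + (1/(-158))²)*12081 = (41976 + (-1/158)²)*12081 = (41976 + 1/24964)*12081 = (1047888865/24964)*12081 = 12659545378065/24964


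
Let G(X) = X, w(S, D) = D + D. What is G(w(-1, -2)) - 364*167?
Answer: -60792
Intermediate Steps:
w(S, D) = 2*D
G(w(-1, -2)) - 364*167 = 2*(-2) - 364*167 = -4 - 60788 = -60792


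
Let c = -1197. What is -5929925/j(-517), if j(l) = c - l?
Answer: 1185985/136 ≈ 8720.5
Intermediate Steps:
j(l) = -1197 - l
-5929925/j(-517) = -5929925/(-1197 - 1*(-517)) = -5929925/(-1197 + 517) = -5929925/(-680) = -5929925*(-1/680) = 1185985/136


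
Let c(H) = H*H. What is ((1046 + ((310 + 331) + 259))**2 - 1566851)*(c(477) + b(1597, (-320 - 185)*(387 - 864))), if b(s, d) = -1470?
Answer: 501865673835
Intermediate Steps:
c(H) = H**2
((1046 + ((310 + 331) + 259))**2 - 1566851)*(c(477) + b(1597, (-320 - 185)*(387 - 864))) = ((1046 + ((310 + 331) + 259))**2 - 1566851)*(477**2 - 1470) = ((1046 + (641 + 259))**2 - 1566851)*(227529 - 1470) = ((1046 + 900)**2 - 1566851)*226059 = (1946**2 - 1566851)*226059 = (3786916 - 1566851)*226059 = 2220065*226059 = 501865673835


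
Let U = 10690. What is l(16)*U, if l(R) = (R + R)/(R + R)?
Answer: 10690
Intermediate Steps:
l(R) = 1 (l(R) = (2*R)/((2*R)) = (2*R)*(1/(2*R)) = 1)
l(16)*U = 1*10690 = 10690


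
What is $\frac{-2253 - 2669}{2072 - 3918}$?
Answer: $\frac{2461}{923} \approx 2.6663$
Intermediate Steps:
$\frac{-2253 - 2669}{2072 - 3918} = \frac{-2253 - 2669}{-1846} = \left(-4922\right) \left(- \frac{1}{1846}\right) = \frac{2461}{923}$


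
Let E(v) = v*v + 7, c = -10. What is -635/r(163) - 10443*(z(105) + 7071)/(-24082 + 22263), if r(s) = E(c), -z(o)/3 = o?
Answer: 70542113/1819 ≈ 38781.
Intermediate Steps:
z(o) = -3*o
E(v) = 7 + v² (E(v) = v² + 7 = 7 + v²)
r(s) = 107 (r(s) = 7 + (-10)² = 7 + 100 = 107)
-635/r(163) - 10443*(z(105) + 7071)/(-24082 + 22263) = -635/107 - 10443*(-3*105 + 7071)/(-24082 + 22263) = -635*1/107 - 10443/((-1819/(-315 + 7071))) = -635/107 - 10443/((-1819/6756)) = -635/107 - 10443/((-1819*1/6756)) = -635/107 - 10443/(-1819/6756) = -635/107 - 10443*(-6756/1819) = -635/107 + 70552908/1819 = 70542113/1819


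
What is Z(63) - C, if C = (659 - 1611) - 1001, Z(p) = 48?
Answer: 2001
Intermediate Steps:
C = -1953 (C = -952 - 1001 = -1953)
Z(63) - C = 48 - 1*(-1953) = 48 + 1953 = 2001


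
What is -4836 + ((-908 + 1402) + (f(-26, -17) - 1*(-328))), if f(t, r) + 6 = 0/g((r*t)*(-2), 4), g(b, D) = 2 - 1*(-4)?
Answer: -4020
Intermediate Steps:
g(b, D) = 6 (g(b, D) = 2 + 4 = 6)
f(t, r) = -6 (f(t, r) = -6 + 0/6 = -6 + 0*(⅙) = -6 + 0 = -6)
-4836 + ((-908 + 1402) + (f(-26, -17) - 1*(-328))) = -4836 + ((-908 + 1402) + (-6 - 1*(-328))) = -4836 + (494 + (-6 + 328)) = -4836 + (494 + 322) = -4836 + 816 = -4020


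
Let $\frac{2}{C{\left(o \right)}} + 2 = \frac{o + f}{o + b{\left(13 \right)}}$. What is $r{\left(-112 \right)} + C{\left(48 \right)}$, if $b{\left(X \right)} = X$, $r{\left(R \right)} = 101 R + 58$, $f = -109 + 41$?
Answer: $- \frac{799095}{71} \approx -11255.0$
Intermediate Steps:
$f = -68$
$r{\left(R \right)} = 58 + 101 R$
$C{\left(o \right)} = \frac{2}{-2 + \frac{-68 + o}{13 + o}}$ ($C{\left(o \right)} = \frac{2}{-2 + \frac{o - 68}{o + 13}} = \frac{2}{-2 + \frac{-68 + o}{13 + o}}$)
$r{\left(-112 \right)} + C{\left(48 \right)} = \left(58 + 101 \left(-112\right)\right) + \frac{2 \left(-13 - 48\right)}{94 + 48} = \left(58 - 11312\right) + \frac{2 \left(-13 - 48\right)}{142} = -11254 + 2 \cdot \frac{1}{142} \left(-61\right) = -11254 - \frac{61}{71} = - \frac{799095}{71}$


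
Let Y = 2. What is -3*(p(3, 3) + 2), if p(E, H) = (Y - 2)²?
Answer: -6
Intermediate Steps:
p(E, H) = 0 (p(E, H) = (2 - 2)² = 0² = 0)
-3*(p(3, 3) + 2) = -3*(0 + 2) = -3*2 = -6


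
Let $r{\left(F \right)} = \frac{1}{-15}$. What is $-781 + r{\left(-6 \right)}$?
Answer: $- \frac{11716}{15} \approx -781.07$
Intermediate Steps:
$r{\left(F \right)} = - \frac{1}{15}$
$-781 + r{\left(-6 \right)} = -781 - \frac{1}{15} = - \frac{11716}{15}$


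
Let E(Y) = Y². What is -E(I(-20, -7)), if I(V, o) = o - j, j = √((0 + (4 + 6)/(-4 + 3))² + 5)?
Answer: -(7 + √105)² ≈ -297.46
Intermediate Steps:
j = √105 (j = √((0 + 10/(-1))² + 5) = √((0 + 10*(-1))² + 5) = √((0 - 10)² + 5) = √((-10)² + 5) = √(100 + 5) = √105 ≈ 10.247)
I(V, o) = o - √105
-E(I(-20, -7)) = -(-7 - √105)²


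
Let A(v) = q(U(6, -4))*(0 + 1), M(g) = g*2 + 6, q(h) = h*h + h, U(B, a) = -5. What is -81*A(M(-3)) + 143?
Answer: -1477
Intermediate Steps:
q(h) = h + h² (q(h) = h² + h = h + h²)
M(g) = 6 + 2*g (M(g) = 2*g + 6 = 6 + 2*g)
A(v) = 20 (A(v) = (-5*(1 - 5))*(0 + 1) = -5*(-4)*1 = 20*1 = 20)
-81*A(M(-3)) + 143 = -81*20 + 143 = -1620 + 143 = -1477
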